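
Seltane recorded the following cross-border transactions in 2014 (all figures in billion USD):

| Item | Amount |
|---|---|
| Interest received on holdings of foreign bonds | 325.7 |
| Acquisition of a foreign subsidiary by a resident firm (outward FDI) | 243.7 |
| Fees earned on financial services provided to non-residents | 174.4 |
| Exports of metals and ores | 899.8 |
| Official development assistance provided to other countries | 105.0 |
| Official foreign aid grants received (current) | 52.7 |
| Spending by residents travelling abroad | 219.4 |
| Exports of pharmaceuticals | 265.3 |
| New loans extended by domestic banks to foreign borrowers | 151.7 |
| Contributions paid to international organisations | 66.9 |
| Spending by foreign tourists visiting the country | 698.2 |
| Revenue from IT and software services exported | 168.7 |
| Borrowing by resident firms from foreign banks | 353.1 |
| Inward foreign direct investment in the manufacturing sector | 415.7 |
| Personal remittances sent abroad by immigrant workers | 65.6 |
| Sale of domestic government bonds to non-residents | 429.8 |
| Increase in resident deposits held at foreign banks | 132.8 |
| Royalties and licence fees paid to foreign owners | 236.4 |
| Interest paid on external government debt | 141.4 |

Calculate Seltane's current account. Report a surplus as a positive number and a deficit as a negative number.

Goods: 265.3 + 899.8 = 1165.1
Services: -236.4 + 168.7 - 219.4 + 174.4 + 698.2 = 585.5
Primary income: 325.7 - 141.4 = 184.3
Secondary income: -66.9 - 105.0 - 65.6 + 52.7 = -184.8
Current account = 1165.1 + 585.5 + 184.3 + (-184.8) = 1750.1
(Excluded from the current account — financial account: acquisition of a foreign subsidiary by a resident firm (outward FDI) 243.7, new loans extended by domestic banks to foreign borrowers 151.7, borrowing by resident firms from foreign banks 353.1, inward foreign direct investment in the manufacturing sector 415.7, sale of domestic government bonds to non-residents 429.8, increase in resident deposits held at foreign banks 132.8.)

1750.1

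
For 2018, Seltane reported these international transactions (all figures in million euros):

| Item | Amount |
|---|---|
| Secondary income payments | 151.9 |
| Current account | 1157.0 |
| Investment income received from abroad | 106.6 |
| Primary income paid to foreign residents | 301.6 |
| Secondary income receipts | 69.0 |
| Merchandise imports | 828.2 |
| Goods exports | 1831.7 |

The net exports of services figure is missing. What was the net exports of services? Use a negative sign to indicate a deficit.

431.4

Current account = goods balance + services balance + net primary income + net secondary income
Sum of the known components = 725.6
Net exports of services = CA - (known components) = 1157.0 - 725.6 = 431.4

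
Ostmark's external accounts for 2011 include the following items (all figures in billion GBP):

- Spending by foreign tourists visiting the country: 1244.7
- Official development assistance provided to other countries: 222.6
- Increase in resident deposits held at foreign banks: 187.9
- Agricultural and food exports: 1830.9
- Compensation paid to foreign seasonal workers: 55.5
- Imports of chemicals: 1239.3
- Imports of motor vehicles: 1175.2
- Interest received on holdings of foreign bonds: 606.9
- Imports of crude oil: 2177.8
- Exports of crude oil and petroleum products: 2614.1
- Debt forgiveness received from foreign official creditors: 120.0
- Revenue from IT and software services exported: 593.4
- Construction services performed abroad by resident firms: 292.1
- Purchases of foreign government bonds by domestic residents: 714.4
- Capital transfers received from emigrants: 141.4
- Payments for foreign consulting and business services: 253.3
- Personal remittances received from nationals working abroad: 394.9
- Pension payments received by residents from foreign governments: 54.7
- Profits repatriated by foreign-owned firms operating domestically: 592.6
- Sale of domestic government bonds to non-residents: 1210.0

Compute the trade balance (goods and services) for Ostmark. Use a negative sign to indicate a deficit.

Goods: 1830.9 - 1239.3 - 1175.2 + 2614.1 - 2177.8 = -147.3
Services: 1244.7 + 292.1 - 253.3 + 593.4 = 1876.9
Trade balance = -147.3 + 1876.9 = 1729.6
(Excluded from the trade balance — secondary income: official development assistance provided to other countries 222.6, personal remittances received from nationals working abroad 394.9, pension payments received by residents from foreign governments 54.7; financial account: increase in resident deposits held at foreign banks 187.9, purchases of foreign government bonds by domestic residents 714.4, sale of domestic government bonds to non-residents 1210.0; primary income: compensation paid to foreign seasonal workers 55.5, interest received on holdings of foreign bonds 606.9, profits repatriated by foreign-owned firms operating domestically 592.6; capital account: debt forgiveness received from foreign official creditors 120.0, capital transfers received from emigrants 141.4.)

1729.6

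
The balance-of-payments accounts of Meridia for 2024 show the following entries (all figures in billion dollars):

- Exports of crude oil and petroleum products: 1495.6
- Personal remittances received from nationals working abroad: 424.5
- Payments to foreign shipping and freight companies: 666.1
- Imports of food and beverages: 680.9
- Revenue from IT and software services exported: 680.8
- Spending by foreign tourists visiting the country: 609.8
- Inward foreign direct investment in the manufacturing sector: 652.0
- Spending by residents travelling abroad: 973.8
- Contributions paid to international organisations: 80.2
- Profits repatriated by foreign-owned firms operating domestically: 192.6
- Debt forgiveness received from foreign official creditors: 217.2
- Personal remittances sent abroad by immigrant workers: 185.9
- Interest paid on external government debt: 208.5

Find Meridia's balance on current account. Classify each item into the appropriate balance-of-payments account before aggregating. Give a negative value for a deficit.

222.7

Goods: -680.9 + 1495.6 = 814.7
Services: 680.8 - 666.1 - 973.8 + 609.8 = -349.3
Primary income: -208.5 - 192.6 = -401.1
Secondary income: -80.2 - 185.9 + 424.5 = 158.4
Current account = 814.7 + (-349.3) + (-401.1) + 158.4 = 222.7
(Excluded from the current account — financial account: inward foreign direct investment in the manufacturing sector 652.0; capital account: debt forgiveness received from foreign official creditors 217.2.)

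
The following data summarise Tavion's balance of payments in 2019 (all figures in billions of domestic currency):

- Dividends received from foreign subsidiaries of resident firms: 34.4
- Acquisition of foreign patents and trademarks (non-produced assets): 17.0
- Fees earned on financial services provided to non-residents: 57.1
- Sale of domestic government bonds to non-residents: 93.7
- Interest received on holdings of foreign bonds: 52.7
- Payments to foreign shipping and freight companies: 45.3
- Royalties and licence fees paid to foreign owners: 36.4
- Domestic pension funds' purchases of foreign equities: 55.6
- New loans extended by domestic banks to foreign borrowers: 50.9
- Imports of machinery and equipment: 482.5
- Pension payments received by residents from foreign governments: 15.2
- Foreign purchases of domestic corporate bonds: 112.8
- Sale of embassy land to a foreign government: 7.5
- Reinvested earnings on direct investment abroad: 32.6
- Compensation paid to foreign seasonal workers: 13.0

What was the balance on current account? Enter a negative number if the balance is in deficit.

Goods: -482.5
Services: 57.1 - 45.3 - 36.4 = -24.6
Primary income: 52.7 + 34.4 - 13.0 + 32.6 = 106.7
Secondary income: 15.2
Current account = (-482.5) + (-24.6) + 106.7 + 15.2 = -385.2
(Excluded from the current account — capital account: acquisition of foreign patents and trademarks (non-produced assets) 17.0, sale of embassy land to a foreign government 7.5; financial account: sale of domestic government bonds to non-residents 93.7, domestic pension funds' purchases of foreign equities 55.6, new loans extended by domestic banks to foreign borrowers 50.9, foreign purchases of domestic corporate bonds 112.8.)

-385.2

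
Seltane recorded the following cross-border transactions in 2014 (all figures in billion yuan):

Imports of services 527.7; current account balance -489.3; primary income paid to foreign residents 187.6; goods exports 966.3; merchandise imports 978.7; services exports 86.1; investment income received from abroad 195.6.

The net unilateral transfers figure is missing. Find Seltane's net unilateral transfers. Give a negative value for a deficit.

-43.3

Current account = goods balance + services balance + net primary income + net secondary income
Sum of the known components = -446.0
Net unilateral transfers = CA - (known components) = -489.3 - (-446.0) = -43.3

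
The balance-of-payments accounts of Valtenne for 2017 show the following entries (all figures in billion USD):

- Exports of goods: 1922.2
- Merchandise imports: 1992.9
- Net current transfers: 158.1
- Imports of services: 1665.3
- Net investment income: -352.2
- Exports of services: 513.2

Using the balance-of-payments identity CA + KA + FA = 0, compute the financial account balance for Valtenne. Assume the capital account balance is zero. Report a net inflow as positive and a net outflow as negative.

1416.9

Goods balance = 1922.2 - 1992.9 = -70.7
Services balance = 513.2 - 1665.3 = -1152.1
Trade balance (goods + services) = -70.7 + (-1152.1) = -1222.8
Net primary income = -352.2
Net secondary income = 158.1
Current account = -1222.8 + (-352.2) + 158.1 = -1416.9
Financial account = -(-1416.9) = 1416.9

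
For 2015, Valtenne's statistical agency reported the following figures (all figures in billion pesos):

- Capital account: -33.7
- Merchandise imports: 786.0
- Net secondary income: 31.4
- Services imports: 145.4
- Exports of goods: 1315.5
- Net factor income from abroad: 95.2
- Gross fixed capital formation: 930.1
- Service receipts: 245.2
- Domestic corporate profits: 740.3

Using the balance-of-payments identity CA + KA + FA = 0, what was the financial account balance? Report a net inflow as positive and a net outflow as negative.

-722.2

Goods balance = 1315.5 - 786.0 = 529.5
Services balance = 245.2 - 145.4 = 99.8
Trade balance (goods + services) = 529.5 + 99.8 = 629.3
Net primary income = 95.2
Net secondary income = 31.4
Current account = 629.3 + 95.2 + 31.4 = 755.9
Financial account = -(755.9 + (-33.7)) = -722.2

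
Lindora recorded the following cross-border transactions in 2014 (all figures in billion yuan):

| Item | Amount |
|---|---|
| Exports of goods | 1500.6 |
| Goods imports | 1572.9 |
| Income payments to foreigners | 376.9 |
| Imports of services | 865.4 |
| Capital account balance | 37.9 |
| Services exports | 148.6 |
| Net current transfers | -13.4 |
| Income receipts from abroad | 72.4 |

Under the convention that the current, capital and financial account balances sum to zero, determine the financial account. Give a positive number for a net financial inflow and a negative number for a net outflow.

1069.1

Goods balance = 1500.6 - 1572.9 = -72.3
Services balance = 148.6 - 865.4 = -716.8
Trade balance (goods + services) = -72.3 + (-716.8) = -789.1
Net primary income = 72.4 - 376.9 = -304.5
Net secondary income = -13.4
Current account = -789.1 + (-304.5) + (-13.4) = -1107.0
Financial account = -(-1107.0 + 37.9) = 1069.1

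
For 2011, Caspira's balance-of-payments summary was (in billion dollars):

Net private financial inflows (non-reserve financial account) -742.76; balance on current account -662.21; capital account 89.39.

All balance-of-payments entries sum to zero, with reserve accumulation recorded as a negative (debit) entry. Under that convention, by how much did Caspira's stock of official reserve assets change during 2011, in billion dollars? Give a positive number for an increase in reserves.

-1315.58

Official reserve transactions balance = -((-662.21) + 89.39 + (-742.76)) = 1315.58
An accumulation of reserves is recorded as a debit (negative entry), so the change in the stock of reserves is the negative of that balance.
Change in official reserves = -(1315.58) = -1315.58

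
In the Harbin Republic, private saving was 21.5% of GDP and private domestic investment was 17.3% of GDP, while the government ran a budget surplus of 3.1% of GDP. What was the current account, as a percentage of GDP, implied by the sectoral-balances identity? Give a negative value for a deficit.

7.3

By the sectoral-balances identity, CA = (S_private - I) + (T - G).
Private balance = 21.5 - 17.3 = 4.2
Government balance (T - G) = 3.1
CA = 4.2 + 3.1 = 7.3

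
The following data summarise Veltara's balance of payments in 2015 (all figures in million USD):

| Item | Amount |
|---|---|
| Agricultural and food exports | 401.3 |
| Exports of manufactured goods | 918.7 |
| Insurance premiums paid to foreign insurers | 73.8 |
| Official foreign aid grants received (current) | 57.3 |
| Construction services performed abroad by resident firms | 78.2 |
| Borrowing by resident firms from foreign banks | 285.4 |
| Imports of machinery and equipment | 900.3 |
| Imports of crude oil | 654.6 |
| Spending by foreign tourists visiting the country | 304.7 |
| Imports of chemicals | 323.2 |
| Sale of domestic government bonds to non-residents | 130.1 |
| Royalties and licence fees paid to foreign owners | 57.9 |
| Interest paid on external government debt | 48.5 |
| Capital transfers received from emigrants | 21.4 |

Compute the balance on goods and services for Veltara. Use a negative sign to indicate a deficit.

Goods: -654.6 - 323.2 - 900.3 + 918.7 + 401.3 = -558.1
Services: 78.2 + 304.7 - 73.8 - 57.9 = 251.2
Trade balance = -558.1 + 251.2 = -306.9
(Excluded from the trade balance — secondary income: official foreign aid grants received (current) 57.3; financial account: borrowing by resident firms from foreign banks 285.4, sale of domestic government bonds to non-residents 130.1; primary income: interest paid on external government debt 48.5; capital account: capital transfers received from emigrants 21.4.)

-306.9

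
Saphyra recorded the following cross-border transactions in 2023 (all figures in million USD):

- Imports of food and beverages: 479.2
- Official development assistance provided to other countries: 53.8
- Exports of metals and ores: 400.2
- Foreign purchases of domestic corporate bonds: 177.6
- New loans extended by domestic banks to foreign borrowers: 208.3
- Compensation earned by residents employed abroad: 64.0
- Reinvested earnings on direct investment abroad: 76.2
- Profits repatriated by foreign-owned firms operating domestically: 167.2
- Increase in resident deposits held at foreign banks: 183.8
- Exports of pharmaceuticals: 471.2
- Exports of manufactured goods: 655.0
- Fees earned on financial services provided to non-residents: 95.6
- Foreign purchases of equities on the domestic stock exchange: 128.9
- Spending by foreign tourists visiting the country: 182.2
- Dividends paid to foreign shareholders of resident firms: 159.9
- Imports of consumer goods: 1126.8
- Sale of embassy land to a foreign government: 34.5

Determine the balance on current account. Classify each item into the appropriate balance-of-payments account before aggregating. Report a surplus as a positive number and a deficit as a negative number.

-42.5

Goods: 655.0 - 479.2 + 400.2 + 471.2 - 1126.8 = -79.6
Services: 182.2 + 95.6 = 277.8
Primary income: -167.2 - 159.9 + 76.2 + 64.0 = -186.9
Secondary income: -53.8
Current account = (-79.6) + 277.8 + (-186.9) + (-53.8) = -42.5
(Excluded from the current account — financial account: foreign purchases of domestic corporate bonds 177.6, new loans extended by domestic banks to foreign borrowers 208.3, increase in resident deposits held at foreign banks 183.8, foreign purchases of equities on the domestic stock exchange 128.9; capital account: sale of embassy land to a foreign government 34.5.)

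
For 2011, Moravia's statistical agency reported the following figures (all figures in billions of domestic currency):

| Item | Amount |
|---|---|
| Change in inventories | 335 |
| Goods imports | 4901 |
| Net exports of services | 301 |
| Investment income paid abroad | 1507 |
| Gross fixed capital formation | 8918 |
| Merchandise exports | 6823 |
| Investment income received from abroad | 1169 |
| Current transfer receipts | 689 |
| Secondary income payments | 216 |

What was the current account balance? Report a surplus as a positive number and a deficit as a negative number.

2358

Goods balance = 6823 - 4901 = 1922
Services balance = 301
Trade balance (goods + services) = 1922 + 301 = 2223
Net primary income = 1169 - 1507 = -338
Net secondary income = 689 - 216 = 473
Current account = 2223 + (-338) + 473 = 2358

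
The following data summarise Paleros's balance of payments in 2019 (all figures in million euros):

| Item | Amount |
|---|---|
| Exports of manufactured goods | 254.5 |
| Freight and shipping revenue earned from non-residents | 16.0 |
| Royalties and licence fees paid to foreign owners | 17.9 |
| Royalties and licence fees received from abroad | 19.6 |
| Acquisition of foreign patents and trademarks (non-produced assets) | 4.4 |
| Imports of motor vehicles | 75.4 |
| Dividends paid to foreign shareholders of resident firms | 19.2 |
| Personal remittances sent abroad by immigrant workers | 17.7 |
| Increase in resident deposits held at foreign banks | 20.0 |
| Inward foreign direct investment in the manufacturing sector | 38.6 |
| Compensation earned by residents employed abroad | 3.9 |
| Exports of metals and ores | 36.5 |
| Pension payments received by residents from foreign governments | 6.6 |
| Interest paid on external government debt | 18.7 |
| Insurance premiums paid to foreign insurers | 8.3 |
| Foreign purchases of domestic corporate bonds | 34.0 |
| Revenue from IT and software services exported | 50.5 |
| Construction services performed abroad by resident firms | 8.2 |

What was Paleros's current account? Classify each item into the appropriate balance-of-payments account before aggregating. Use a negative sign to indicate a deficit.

Goods: 36.5 + 254.5 - 75.4 = 215.6
Services: 50.5 - 8.3 + 8.2 + 19.6 - 17.9 + 16.0 = 68.1
Primary income: -18.7 + 3.9 - 19.2 = -34.0
Secondary income: 6.6 - 17.7 = -11.1
Current account = 215.6 + 68.1 + (-34.0) + (-11.1) = 238.6
(Excluded from the current account — capital account: acquisition of foreign patents and trademarks (non-produced assets) 4.4; financial account: increase in resident deposits held at foreign banks 20.0, inward foreign direct investment in the manufacturing sector 38.6, foreign purchases of domestic corporate bonds 34.0.)

238.6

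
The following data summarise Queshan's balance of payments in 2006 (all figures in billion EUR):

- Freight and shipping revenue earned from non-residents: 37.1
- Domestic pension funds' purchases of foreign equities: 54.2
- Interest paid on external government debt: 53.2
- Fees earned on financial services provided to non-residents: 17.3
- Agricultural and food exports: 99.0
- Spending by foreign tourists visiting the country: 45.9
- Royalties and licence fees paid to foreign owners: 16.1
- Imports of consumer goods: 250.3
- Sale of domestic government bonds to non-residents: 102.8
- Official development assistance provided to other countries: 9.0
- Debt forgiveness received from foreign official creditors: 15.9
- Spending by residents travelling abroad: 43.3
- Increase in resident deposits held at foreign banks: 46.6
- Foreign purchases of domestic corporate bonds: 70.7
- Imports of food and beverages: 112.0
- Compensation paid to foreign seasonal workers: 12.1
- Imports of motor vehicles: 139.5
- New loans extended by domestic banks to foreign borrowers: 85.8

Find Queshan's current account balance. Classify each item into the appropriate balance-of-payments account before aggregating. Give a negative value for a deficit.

-436.2

Goods: -112.0 - 139.5 - 250.3 + 99.0 = -402.8
Services: 45.9 - 43.3 - 16.1 + 37.1 + 17.3 = 40.9
Primary income: -12.1 - 53.2 = -65.3
Secondary income: -9.0
Current account = (-402.8) + 40.9 + (-65.3) + (-9.0) = -436.2
(Excluded from the current account — financial account: domestic pension funds' purchases of foreign equities 54.2, sale of domestic government bonds to non-residents 102.8, increase in resident deposits held at foreign banks 46.6, foreign purchases of domestic corporate bonds 70.7, new loans extended by domestic banks to foreign borrowers 85.8; capital account: debt forgiveness received from foreign official creditors 15.9.)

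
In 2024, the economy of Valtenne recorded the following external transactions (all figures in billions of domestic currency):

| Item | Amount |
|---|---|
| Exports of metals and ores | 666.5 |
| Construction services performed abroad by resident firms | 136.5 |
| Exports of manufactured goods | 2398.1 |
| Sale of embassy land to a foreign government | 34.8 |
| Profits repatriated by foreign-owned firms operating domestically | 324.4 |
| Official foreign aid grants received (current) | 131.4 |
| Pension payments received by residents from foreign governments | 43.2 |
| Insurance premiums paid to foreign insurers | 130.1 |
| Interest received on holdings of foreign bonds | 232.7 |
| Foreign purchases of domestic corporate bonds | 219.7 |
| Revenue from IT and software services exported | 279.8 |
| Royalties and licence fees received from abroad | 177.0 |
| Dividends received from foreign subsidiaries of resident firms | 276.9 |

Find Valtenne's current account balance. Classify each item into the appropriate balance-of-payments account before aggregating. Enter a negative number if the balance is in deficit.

3887.6

Goods: 666.5 + 2398.1 = 3064.6
Services: -130.1 + 177.0 + 136.5 + 279.8 = 463.2
Primary income: 232.7 - 324.4 + 276.9 = 185.2
Secondary income: 131.4 + 43.2 = 174.6
Current account = 3064.6 + 463.2 + 185.2 + 174.6 = 3887.6
(Excluded from the current account — capital account: sale of embassy land to a foreign government 34.8; financial account: foreign purchases of domestic corporate bonds 219.7.)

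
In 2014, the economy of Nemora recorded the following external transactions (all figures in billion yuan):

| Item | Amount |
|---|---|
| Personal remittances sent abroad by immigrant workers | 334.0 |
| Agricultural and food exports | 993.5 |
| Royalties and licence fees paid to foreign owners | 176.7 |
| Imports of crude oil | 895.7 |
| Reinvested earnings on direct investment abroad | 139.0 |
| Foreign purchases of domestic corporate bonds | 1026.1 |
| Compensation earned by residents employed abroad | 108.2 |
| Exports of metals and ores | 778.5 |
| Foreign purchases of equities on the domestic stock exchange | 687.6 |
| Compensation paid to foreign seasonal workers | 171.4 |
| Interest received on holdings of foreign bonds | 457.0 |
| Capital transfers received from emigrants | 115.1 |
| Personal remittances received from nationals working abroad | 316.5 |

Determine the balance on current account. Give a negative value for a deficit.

1214.9

Goods: 778.5 + 993.5 - 895.7 = 876.3
Services: -176.7
Primary income: -171.4 + 108.2 + 457.0 + 139.0 = 532.8
Secondary income: -334.0 + 316.5 = -17.5
Current account = 876.3 + (-176.7) + 532.8 + (-17.5) = 1214.9
(Excluded from the current account — financial account: foreign purchases of domestic corporate bonds 1026.1, foreign purchases of equities on the domestic stock exchange 687.6; capital account: capital transfers received from emigrants 115.1.)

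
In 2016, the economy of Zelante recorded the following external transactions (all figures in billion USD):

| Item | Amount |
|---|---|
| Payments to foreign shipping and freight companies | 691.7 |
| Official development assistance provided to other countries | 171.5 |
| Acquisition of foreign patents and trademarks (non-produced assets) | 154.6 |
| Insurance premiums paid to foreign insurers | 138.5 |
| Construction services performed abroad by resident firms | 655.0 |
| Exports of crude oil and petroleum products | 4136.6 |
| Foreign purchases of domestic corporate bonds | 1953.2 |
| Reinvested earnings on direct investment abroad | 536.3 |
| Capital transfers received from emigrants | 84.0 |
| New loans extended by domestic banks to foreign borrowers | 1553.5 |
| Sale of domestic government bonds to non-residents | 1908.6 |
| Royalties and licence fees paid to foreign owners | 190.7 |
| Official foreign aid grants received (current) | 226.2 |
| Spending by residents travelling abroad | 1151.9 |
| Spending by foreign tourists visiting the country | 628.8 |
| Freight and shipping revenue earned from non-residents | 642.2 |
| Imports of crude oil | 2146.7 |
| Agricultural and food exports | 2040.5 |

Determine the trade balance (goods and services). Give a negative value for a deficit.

3783.6

Goods: 2040.5 - 2146.7 + 4136.6 = 4030.4
Services: 628.8 - 138.5 + 655.0 - 190.7 - 1151.9 - 691.7 + 642.2 = -246.8
Trade balance = 4030.4 + (-246.8) = 3783.6
(Excluded from the trade balance — secondary income: official development assistance provided to other countries 171.5, official foreign aid grants received (current) 226.2; capital account: acquisition of foreign patents and trademarks (non-produced assets) 154.6, capital transfers received from emigrants 84.0; financial account: foreign purchases of domestic corporate bonds 1953.2, new loans extended by domestic banks to foreign borrowers 1553.5, sale of domestic government bonds to non-residents 1908.6; primary income: reinvested earnings on direct investment abroad 536.3.)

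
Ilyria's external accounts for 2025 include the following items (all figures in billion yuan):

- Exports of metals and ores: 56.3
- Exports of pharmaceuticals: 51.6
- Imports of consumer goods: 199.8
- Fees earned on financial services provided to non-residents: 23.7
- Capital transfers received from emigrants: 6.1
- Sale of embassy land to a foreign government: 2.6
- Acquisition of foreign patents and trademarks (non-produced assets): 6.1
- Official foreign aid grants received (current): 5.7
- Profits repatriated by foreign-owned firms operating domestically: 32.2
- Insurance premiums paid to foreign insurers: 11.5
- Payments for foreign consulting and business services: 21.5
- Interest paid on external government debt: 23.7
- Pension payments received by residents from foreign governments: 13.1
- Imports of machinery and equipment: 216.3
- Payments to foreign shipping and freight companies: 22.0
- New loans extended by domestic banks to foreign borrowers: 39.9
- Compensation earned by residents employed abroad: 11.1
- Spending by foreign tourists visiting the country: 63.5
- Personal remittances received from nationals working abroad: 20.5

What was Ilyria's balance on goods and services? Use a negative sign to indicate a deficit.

Goods: -199.8 + 56.3 + 51.6 - 216.3 = -308.2
Services: 23.7 + 63.5 - 11.5 - 22.0 - 21.5 = 32.2
Trade balance = -308.2 + 32.2 = -276.0
(Excluded from the trade balance — capital account: capital transfers received from emigrants 6.1, sale of embassy land to a foreign government 2.6, acquisition of foreign patents and trademarks (non-produced assets) 6.1; secondary income: official foreign aid grants received (current) 5.7, pension payments received by residents from foreign governments 13.1, personal remittances received from nationals working abroad 20.5; primary income: profits repatriated by foreign-owned firms operating domestically 32.2, interest paid on external government debt 23.7, compensation earned by residents employed abroad 11.1; financial account: new loans extended by domestic banks to foreign borrowers 39.9.)

-276.0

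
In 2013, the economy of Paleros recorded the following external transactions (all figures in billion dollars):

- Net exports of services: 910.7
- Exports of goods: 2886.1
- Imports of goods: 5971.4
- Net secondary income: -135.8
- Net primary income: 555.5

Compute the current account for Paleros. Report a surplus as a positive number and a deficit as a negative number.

Goods balance = 2886.1 - 5971.4 = -3085.3
Services balance = 910.7
Trade balance (goods + services) = -3085.3 + 910.7 = -2174.6
Net primary income = 555.5
Net secondary income = -135.8
Current account = -2174.6 + 555.5 + (-135.8) = -1754.9

-1754.9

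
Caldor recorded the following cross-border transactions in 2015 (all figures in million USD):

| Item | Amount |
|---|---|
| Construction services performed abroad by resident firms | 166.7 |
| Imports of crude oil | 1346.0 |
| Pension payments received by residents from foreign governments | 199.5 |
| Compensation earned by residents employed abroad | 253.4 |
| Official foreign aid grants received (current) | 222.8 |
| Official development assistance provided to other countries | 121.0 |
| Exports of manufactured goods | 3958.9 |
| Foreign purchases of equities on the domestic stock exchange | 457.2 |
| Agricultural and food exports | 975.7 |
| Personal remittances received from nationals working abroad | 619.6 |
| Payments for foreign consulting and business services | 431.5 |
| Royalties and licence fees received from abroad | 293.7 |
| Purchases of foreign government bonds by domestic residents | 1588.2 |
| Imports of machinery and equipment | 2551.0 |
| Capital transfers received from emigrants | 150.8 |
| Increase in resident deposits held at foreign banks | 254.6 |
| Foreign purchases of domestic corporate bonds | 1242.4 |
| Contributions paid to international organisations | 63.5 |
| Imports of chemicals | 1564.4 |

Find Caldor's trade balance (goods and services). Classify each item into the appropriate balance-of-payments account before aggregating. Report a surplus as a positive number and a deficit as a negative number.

Goods: 975.7 - 1346.0 + 3958.9 - 2551.0 - 1564.4 = -526.8
Services: 166.7 + 293.7 - 431.5 = 28.9
Trade balance = -526.8 + 28.9 = -497.9
(Excluded from the trade balance — secondary income: pension payments received by residents from foreign governments 199.5, official foreign aid grants received (current) 222.8, official development assistance provided to other countries 121.0, personal remittances received from nationals working abroad 619.6, contributions paid to international organisations 63.5; primary income: compensation earned by residents employed abroad 253.4; financial account: foreign purchases of equities on the domestic stock exchange 457.2, purchases of foreign government bonds by domestic residents 1588.2, increase in resident deposits held at foreign banks 254.6, foreign purchases of domestic corporate bonds 1242.4; capital account: capital transfers received from emigrants 150.8.)

-497.9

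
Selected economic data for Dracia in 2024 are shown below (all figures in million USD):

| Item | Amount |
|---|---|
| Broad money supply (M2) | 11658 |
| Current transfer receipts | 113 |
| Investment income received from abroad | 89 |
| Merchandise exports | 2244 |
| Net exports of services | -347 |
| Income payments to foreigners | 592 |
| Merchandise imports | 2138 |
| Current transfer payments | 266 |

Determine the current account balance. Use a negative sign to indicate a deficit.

-897

Goods balance = 2244 - 2138 = 106
Services balance = -347
Trade balance (goods + services) = 106 + (-347) = -241
Net primary income = 89 - 592 = -503
Net secondary income = 113 - 266 = -153
Current account = -241 + (-503) + (-153) = -897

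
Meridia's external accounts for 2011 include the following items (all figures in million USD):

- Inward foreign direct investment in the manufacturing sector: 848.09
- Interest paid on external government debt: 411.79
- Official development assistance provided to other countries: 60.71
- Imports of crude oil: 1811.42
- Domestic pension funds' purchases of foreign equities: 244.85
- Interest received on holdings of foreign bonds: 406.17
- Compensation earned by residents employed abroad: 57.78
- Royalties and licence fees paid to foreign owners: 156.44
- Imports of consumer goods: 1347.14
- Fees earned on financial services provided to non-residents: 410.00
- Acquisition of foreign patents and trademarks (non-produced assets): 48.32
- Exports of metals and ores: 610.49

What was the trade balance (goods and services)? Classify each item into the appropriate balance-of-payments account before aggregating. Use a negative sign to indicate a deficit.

-2294.51

Goods: -1811.42 - 1347.14 + 610.49 = -2548.07
Services: 410.00 - 156.44 = 253.56
Trade balance = -2548.07 + 253.56 = -2294.51
(Excluded from the trade balance — financial account: inward foreign direct investment in the manufacturing sector 848.09, domestic pension funds' purchases of foreign equities 244.85; primary income: interest paid on external government debt 411.79, interest received on holdings of foreign bonds 406.17, compensation earned by residents employed abroad 57.78; secondary income: official development assistance provided to other countries 60.71; capital account: acquisition of foreign patents and trademarks (non-produced assets) 48.32.)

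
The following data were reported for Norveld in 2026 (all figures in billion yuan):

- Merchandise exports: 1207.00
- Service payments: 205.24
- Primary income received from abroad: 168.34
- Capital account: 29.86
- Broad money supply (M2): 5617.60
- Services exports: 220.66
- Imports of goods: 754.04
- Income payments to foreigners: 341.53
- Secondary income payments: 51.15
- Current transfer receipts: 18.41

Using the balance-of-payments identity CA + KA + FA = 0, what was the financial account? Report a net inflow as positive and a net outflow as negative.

Goods balance = 1207.00 - 754.04 = 452.96
Services balance = 220.66 - 205.24 = 15.42
Trade balance (goods + services) = 452.96 + 15.42 = 468.38
Net primary income = 168.34 - 341.53 = -173.19
Net secondary income = 18.41 - 51.15 = -32.74
Current account = 468.38 + (-173.19) + (-32.74) = 262.45
Financial account = -(262.45 + 29.86) = -292.31

-292.31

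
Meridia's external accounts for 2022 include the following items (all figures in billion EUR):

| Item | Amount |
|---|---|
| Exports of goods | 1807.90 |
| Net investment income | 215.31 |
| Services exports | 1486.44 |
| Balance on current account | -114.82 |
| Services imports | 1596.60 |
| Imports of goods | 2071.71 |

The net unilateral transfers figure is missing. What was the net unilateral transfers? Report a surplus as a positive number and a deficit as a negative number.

Current account = goods balance + services balance + net primary income + net secondary income
Sum of the known components = -158.66
Net unilateral transfers = CA - (known components) = -114.82 - (-158.66) = 43.84

43.84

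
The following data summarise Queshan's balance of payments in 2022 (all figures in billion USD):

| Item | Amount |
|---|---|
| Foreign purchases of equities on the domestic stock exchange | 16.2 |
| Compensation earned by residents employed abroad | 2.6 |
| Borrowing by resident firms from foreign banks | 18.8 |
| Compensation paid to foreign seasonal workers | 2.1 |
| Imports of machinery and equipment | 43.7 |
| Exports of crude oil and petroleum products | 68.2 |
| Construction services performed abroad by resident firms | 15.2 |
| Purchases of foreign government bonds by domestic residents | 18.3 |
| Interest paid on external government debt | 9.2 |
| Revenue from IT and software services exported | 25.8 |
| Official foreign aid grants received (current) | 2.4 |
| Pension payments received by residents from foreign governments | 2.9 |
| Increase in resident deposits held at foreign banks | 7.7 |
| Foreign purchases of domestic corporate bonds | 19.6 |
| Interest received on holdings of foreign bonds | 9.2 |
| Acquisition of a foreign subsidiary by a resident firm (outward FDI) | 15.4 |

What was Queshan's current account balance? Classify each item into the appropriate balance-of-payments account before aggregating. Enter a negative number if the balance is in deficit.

71.3

Goods: -43.7 + 68.2 = 24.5
Services: 15.2 + 25.8 = 41.0
Primary income: -9.2 - 2.1 + 9.2 + 2.6 = 0.5
Secondary income: 2.4 + 2.9 = 5.3
Current account = 24.5 + 41.0 + 0.5 + 5.3 = 71.3
(Excluded from the current account — financial account: foreign purchases of equities on the domestic stock exchange 16.2, borrowing by resident firms from foreign banks 18.8, purchases of foreign government bonds by domestic residents 18.3, increase in resident deposits held at foreign banks 7.7, foreign purchases of domestic corporate bonds 19.6, acquisition of a foreign subsidiary by a resident firm (outward FDI) 15.4.)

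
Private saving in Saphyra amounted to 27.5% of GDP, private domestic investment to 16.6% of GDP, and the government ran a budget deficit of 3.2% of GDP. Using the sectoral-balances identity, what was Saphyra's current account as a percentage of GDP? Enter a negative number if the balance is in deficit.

By the sectoral-balances identity, CA = (S_private - I) + (T - G).
Private balance = 27.5 - 16.6 = 10.9
Government balance (T - G) = -3.2
CA = 10.9 + (-3.2) = 7.7

7.7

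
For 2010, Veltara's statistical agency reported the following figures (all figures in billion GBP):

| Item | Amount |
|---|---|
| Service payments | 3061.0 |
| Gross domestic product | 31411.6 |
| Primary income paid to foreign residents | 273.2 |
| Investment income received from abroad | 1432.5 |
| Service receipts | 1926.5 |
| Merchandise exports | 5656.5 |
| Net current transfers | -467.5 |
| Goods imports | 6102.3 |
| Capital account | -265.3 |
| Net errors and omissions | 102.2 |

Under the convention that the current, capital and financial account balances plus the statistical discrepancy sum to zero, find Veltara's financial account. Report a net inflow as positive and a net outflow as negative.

Goods balance = 5656.5 - 6102.3 = -445.8
Services balance = 1926.5 - 3061.0 = -1134.5
Trade balance (goods + services) = -445.8 + (-1134.5) = -1580.3
Net primary income = 1432.5 - 273.2 = 1159.3
Net secondary income = -467.5
Current account = -1580.3 + 1159.3 + (-467.5) = -888.5
Financial account = -(-888.5 + (-265.3) + 102.2) = 1051.6

1051.6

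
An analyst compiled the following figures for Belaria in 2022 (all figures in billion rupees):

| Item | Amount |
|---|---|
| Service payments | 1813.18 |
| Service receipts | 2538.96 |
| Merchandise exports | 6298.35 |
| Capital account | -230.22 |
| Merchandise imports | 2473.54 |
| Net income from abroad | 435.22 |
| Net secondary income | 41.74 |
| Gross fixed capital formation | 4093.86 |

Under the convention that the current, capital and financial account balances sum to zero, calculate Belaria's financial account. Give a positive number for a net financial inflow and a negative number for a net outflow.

Goods balance = 6298.35 - 2473.54 = 3824.81
Services balance = 2538.96 - 1813.18 = 725.78
Trade balance (goods + services) = 3824.81 + 725.78 = 4550.59
Net primary income = 435.22
Net secondary income = 41.74
Current account = 4550.59 + 435.22 + 41.74 = 5027.55
Financial account = -(5027.55 + (-230.22)) = -4797.33

-4797.33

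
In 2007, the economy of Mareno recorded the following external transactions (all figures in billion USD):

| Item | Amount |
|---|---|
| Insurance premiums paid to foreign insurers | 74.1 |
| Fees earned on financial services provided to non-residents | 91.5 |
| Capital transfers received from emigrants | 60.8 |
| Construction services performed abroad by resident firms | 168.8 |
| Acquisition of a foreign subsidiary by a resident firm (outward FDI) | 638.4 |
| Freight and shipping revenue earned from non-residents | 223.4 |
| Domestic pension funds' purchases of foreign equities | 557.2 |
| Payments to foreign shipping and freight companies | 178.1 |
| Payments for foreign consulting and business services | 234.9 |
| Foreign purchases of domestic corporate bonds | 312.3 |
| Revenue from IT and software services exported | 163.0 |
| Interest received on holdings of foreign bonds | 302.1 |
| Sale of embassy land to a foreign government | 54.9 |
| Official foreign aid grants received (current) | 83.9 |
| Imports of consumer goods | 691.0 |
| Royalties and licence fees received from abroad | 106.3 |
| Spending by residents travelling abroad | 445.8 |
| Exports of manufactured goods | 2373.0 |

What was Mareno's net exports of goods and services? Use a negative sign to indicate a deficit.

Goods: 2373.0 - 691.0 = 1682.0
Services: -178.1 + 223.4 + 91.5 + 163.0 + 168.8 - 445.8 + 106.3 - 74.1 - 234.9 = -179.9
Trade balance = 1682.0 + (-179.9) = 1502.1
(Excluded from the trade balance — capital account: capital transfers received from emigrants 60.8, sale of embassy land to a foreign government 54.9; financial account: acquisition of a foreign subsidiary by a resident firm (outward FDI) 638.4, domestic pension funds' purchases of foreign equities 557.2, foreign purchases of domestic corporate bonds 312.3; primary income: interest received on holdings of foreign bonds 302.1; secondary income: official foreign aid grants received (current) 83.9.)

1502.1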